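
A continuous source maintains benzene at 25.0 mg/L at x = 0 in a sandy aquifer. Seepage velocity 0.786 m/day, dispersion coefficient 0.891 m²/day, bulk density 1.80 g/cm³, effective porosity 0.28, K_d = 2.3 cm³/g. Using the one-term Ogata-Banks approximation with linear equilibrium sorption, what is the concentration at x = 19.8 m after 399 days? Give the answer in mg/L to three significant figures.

12.6 mg/L

Retardation factor R = 1 + ρ_b·K_d/n = 1 + 1.80 × 2.3/0.28 = 15.79.
Sorption retards both mechanisms: v_R = v/R = 0.04978 m/day, D_R = D/R = 0.05643 m²/day.
v_R·t = 0.04978 × 399 = 19.86222 m; 2√(D_R t) = 9.490 m; argument = (19.8 − 19.86222)/9.490 = -0.006556.
C = C₀ × ½·erfc(-0.006556) = 25.0 × 0.5037 = 12.6 mg/L.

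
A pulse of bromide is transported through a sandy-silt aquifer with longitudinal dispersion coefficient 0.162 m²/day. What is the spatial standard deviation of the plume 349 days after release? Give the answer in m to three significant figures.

Dispersive spreading gives a Gaussian with σ² = 2Dt; advection only shifts the center.
σ = √(2 × 0.162 × 349) = 10.6 m.

10.6 m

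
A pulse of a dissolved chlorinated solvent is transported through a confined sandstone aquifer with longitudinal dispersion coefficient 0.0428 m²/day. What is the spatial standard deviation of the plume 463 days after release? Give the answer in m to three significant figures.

Dispersive spreading gives a Gaussian with σ² = 2Dt; advection only shifts the center.
σ = √(2 × 0.0428 × 463) = 6.30 m.

6.30 m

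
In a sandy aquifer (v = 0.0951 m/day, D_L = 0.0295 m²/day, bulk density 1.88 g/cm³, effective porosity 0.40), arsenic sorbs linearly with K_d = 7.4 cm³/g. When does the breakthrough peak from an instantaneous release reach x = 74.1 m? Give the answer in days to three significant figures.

27800 days

Retardation factor R = 1 + ρ_b·K_d/n = 1 + 1.88 × 7.4/0.40 = 35.78.
Sorption retards both mechanisms: v_R = v/R = 0.002658 m/day, D_R = D/R = 0.0008245 m²/day.
Peak time from v_R²t² + 2D_R t − x² = 0: t = (√(D_R² + v_R²x²) − D_R)/v_R².
√(D_R² + v_R²x²) = √(0.0008245² + 0.002658² × 74.1²) = 0.1970; v_R² = 7.065e-06.
t = (0.1970 − 0.0008245)/7.065e-06 = 27800 days.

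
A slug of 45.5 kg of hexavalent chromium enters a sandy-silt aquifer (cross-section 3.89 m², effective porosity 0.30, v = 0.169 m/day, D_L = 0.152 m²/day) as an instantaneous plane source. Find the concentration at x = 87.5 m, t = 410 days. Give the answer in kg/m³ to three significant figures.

0.368 kg/m³

For an instantaneous plane source, C(x,t) = M/(n_e·A·√(4πDt)) · exp(−(x−vt)²/(4Dt)), with n_e·A the pore (flow) area.
Plume center vt = 0.169 × 410 = 69.29 m, so the well at 87.5 m is 18.21 m downgradient of the peak.
√(4πDt) = 27.98 m, giving peak height M/(n_e·A·√(4πDt)) = 45.5/(0.30 × 3.89 × 27.98) = 1.393 kg/m³.
(x−vt)²/(4Dt) = (18.21)²/(4 × 0.152 × 410) = 1.330; exp(−1.330) = 0.2645.
C = 1.393 × 0.2645 = 0.368 kg/m³.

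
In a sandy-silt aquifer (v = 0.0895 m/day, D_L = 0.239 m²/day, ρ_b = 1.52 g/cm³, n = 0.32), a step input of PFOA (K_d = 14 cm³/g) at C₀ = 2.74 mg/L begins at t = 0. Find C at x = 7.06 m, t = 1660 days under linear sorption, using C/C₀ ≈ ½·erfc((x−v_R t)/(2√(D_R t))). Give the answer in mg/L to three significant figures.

Retardation factor R = 1 + ρ_b·K_d/n = 1 + 1.52 × 14/0.32 = 67.50.
Sorption retards both mechanisms: v_R = v/R = 0.001326 m/day, D_R = D/R = 0.003541 m²/day.
v_R·t = 0.001326 × 1660 = 2.20116 m; 2√(D_R t) = 4.849 m; argument = (7.06 − 2.20116)/4.849 = 1.002.
C = C₀ × ½·erfc(1.002) = 2.74 × 0.07824 = 0.214 mg/L.

0.214 mg/L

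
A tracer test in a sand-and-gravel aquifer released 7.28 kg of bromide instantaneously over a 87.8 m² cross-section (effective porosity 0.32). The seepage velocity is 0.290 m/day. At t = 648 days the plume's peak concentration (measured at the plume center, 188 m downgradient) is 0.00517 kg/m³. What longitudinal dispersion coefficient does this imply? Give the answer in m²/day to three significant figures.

At the plume center C_max = M/(n_e·A·√(4πDt)), so D = M²/(4πt·(n_e·A·C_max)²).
n_e·A·C_max = 0.32 × 87.8 × 0.00517 = 0.1453 kg/m.
D = 7.28²/(4π × 648 × 0.1453²) = 0.308 m²/day.

0.308 m²/day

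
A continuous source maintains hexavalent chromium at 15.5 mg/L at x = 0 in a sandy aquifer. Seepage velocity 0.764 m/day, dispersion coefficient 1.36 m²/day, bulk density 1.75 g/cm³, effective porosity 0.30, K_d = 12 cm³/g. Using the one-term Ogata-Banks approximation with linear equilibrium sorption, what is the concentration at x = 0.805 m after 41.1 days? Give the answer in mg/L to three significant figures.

Retardation factor R = 1 + ρ_b·K_d/n = 1 + 1.75 × 12/0.30 = 71.00.
Sorption retards both mechanisms: v_R = v/R = 0.01076 m/day, D_R = D/R = 0.01915 m²/day.
v_R·t = 0.01076 × 41.1 = 0.442236 m; 2√(D_R t) = 1.774 m; argument = (0.805 − 0.442236)/1.774 = 0.2045.
C = C₀ × ½·erfc(0.2045) = 15.5 × 0.3862 = 5.99 mg/L.

5.99 mg/L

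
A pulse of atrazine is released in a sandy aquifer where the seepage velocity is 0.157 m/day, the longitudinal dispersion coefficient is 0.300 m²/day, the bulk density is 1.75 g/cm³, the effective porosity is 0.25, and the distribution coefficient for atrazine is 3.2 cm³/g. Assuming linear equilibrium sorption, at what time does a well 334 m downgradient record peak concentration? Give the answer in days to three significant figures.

Retardation factor R = 1 + ρ_b·K_d/n = 1 + 1.75 × 3.2/0.25 = 23.40.
Sorption retards both mechanisms: v_R = v/R = 0.006709 m/day, D_R = D/R = 0.01282 m²/day.
Peak time from v_R²t² + 2D_R t − x² = 0: t = (√(D_R² + v_R²x²) − D_R)/v_R².
√(D_R² + v_R²x²) = √(0.01282² + 0.006709² × 334²) = 2.241; v_R² = 4.501e-05.
t = (2.241 − 0.01282)/4.501e-05 = 49500 days.

49500 days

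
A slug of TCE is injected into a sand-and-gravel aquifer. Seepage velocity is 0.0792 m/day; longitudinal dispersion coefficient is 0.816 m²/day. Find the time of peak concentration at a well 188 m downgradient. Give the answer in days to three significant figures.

2250 days

For the 1D instantaneous-source solution, setting ∂C/∂t = 0 at fixed x gives v²t² + 2Dt − x² = 0, so t = (√(D² + v²x²) − D)/v².
√(D² + v²x²) = √(0.816² + 0.0792² × 188²) = 14.91; v² = 0.00627264.
t = (14.91 − 0.816)/0.00627264 = 2250 days (vs. the pure-advection estimate x/v = 2370 d).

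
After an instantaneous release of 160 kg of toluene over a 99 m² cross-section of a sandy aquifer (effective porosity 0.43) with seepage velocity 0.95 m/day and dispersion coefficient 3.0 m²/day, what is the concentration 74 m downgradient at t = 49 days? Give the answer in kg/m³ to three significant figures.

0.0243 kg/m³

For an instantaneous plane source, C(x,t) = M/(n_e·A·√(4πDt)) · exp(−(x−vt)²/(4Dt)), with n_e·A the pore (flow) area.
Plume center vt = 0.95 × 49 = 46.55 m, so the well at 74 m is 27.45 m downgradient of the peak.
√(4πDt) = 42.98 m, giving peak height M/(n_e·A·√(4πDt)) = 160/(0.43 × 99 × 42.98) = 0.08745 kg/m³.
(x−vt)²/(4Dt) = (27.45)²/(4 × 3.0 × 49) = 1.281; exp(−1.281) = 0.2778.
C = 0.08745 × 0.2778 = 0.0243 kg/m³.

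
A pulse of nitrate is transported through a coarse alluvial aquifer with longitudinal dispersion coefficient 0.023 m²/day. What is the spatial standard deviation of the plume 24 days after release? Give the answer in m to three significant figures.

1.05 m

Dispersive spreading gives a Gaussian with σ² = 2Dt; advection only shifts the center.
σ = √(2 × 0.023 × 24) = 1.05 m.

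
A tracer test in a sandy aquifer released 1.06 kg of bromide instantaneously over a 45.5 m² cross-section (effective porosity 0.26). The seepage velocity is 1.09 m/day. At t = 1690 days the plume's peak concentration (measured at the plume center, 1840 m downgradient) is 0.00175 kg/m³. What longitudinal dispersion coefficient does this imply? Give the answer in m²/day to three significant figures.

0.123 m²/day

At the plume center C_max = M/(n_e·A·√(4πDt)), so D = M²/(4πt·(n_e·A·C_max)²).
n_e·A·C_max = 0.26 × 45.5 × 0.00175 = 0.02070 kg/m.
D = 1.06²/(4π × 1690 × 0.02070²) = 0.123 m²/day.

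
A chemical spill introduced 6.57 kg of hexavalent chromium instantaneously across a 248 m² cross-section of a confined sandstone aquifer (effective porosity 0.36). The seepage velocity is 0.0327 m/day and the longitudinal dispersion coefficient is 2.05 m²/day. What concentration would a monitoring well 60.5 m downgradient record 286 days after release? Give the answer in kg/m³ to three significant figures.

0.000281 kg/m³

For an instantaneous plane source, C(x,t) = M/(n_e·A·√(4πDt)) · exp(−(x−vt)²/(4Dt)), with n_e·A the pore (flow) area.
Plume center vt = 0.0327 × 286 = 9.3522 m, so the well at 60.5 m is 51.1478 m downgradient of the peak.
√(4πDt) = 85.84 m, giving peak height M/(n_e·A·√(4πDt)) = 6.57/(0.36 × 248 × 85.84) = 0.0008573 kg/m³.
(x−vt)²/(4Dt) = (51.1478)²/(4 × 2.05 × 286) = 1.116; exp(−1.116) = 0.3276.
C = 0.0008573 × 0.3276 = 0.000281 kg/m³.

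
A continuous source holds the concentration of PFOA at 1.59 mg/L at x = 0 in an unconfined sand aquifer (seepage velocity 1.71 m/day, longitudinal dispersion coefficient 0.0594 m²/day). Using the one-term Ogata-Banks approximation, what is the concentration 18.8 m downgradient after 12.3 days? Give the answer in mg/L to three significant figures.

1.54 mg/L

For a continuous step input, C/C₀ ≈ ½·erfc((x−vt)/(2√(Dt))).
vt = 1.71 × 12.3 = 21.033 m and 2√(Dt) = 2√(0.0594 × 12.3) = 1.710 m.
Argument (x−vt)/(2√(Dt)) = (18.8 − 21.033)/1.710 = -1.306; ½·erfc(-1.306) = 0.9676.
C = 1.59 × 0.9676 = 1.54 mg/L.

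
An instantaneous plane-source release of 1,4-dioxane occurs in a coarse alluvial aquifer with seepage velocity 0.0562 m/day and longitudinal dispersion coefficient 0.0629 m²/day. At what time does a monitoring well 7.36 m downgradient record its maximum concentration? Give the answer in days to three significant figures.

113 days

For the 1D instantaneous-source solution, setting ∂C/∂t = 0 at fixed x gives v²t² + 2Dt − x² = 0, so t = (√(D² + v²x²) − D)/v².
√(D² + v²x²) = √(0.0629² + 0.0562² × 7.36²) = 0.4184; v² = 0.00315844.
t = (0.4184 − 0.0629)/0.00315844 = 113 days (vs. the pure-advection estimate x/v = 131 d).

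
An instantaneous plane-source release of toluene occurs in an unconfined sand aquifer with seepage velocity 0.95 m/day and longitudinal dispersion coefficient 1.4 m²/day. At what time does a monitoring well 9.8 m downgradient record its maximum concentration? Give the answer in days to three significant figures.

8.88 days

For the 1D instantaneous-source solution, setting ∂C/∂t = 0 at fixed x gives v²t² + 2Dt − x² = 0, so t = (√(D² + v²x²) − D)/v².
√(D² + v²x²) = √(1.4² + 0.95² × 9.8²) = 9.415; v² = 0.9025.
t = (9.415 − 1.4)/0.9025 = 8.88 days (vs. the pure-advection estimate x/v = 10.3 d).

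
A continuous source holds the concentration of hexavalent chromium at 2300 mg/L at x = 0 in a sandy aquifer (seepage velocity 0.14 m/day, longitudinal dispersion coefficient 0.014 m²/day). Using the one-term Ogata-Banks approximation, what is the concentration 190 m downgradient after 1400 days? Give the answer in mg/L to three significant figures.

For a continuous step input, C/C₀ ≈ ½·erfc((x−vt)/(2√(Dt))).
vt = 0.14 × 1400 = 196 m and 2√(Dt) = 2√(0.014 × 1400) = 8.854 m.
Argument (x−vt)/(2√(Dt)) = (190 − 196)/8.854 = -0.6777; ½·erfc(-0.6777) = 0.8311.
C = 2300 × 0.8311 = 1910 mg/L.

1910 mg/L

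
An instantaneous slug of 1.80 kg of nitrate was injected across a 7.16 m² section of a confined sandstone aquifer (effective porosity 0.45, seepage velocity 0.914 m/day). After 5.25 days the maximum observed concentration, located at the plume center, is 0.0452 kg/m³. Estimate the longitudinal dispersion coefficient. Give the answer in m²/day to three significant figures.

At the plume center C_max = M/(n_e·A·√(4πDt)), so D = M²/(4πt·(n_e·A·C_max)²).
n_e·A·C_max = 0.45 × 7.16 × 0.0452 = 0.1456 kg/m.
D = 1.80²/(4π × 5.25 × 0.1456²) = 2.32 m²/day.

2.32 m²/day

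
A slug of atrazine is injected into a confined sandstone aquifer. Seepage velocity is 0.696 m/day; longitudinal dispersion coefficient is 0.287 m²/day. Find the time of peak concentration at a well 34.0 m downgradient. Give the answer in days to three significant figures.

For the 1D instantaneous-source solution, setting ∂C/∂t = 0 at fixed x gives v²t² + 2Dt − x² = 0, so t = (√(D² + v²x²) − D)/v².
√(D² + v²x²) = √(0.287² + 0.696² × 34.0²) = 23.67; v² = 0.484416.
t = (23.67 − 0.287)/0.484416 = 48.3 days (vs. the pure-advection estimate x/v = 48.9 d).

48.3 days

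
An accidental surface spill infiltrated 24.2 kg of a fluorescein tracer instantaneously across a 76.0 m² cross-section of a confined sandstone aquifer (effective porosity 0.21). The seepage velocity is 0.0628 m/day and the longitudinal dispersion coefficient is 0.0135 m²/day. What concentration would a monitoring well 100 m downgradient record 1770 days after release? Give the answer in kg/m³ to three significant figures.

For an instantaneous plane source, C(x,t) = M/(n_e·A·√(4πDt)) · exp(−(x−vt)²/(4Dt)), with n_e·A the pore (flow) area.
Plume center vt = 0.0628 × 1770 = 111.156 m, so the well at 100 m is 11.156 m upgradient of the peak.
√(4πDt) = 17.33 m, giving peak height M/(n_e·A·√(4πDt)) = 24.2/(0.21 × 76.0 × 17.33) = 0.08750 kg/m³.
(x−vt)²/(4Dt) = (-11.156)²/(4 × 0.0135 × 1770) = 1.302; exp(−1.302) = 0.2720.
C = 0.08750 × 0.2720 = 0.0238 kg/m³.

0.0238 kg/m³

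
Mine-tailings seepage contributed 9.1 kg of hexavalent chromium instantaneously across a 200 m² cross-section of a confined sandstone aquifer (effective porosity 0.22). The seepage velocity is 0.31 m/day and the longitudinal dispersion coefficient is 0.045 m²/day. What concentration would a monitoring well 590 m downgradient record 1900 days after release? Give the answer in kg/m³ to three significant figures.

For an instantaneous plane source, C(x,t) = M/(n_e·A·√(4πDt)) · exp(−(x−vt)²/(4Dt)), with n_e·A the pore (flow) area.
Plume center vt = 0.31 × 1900 = 589 m, so the well at 590 m is 1 m downgradient of the peak.
√(4πDt) = 32.78 m, giving peak height M/(n_e·A·√(4πDt)) = 9.1/(0.22 × 200 × 32.78) = 0.006309 kg/m³.
(x−vt)²/(4Dt) = (1)²/(4 × 0.045 × 1900) = 0.002924; exp(−0.002924) = 0.9971.
C = 0.006309 × 0.9971 = 0.00629 kg/m³.

0.00629 kg/m³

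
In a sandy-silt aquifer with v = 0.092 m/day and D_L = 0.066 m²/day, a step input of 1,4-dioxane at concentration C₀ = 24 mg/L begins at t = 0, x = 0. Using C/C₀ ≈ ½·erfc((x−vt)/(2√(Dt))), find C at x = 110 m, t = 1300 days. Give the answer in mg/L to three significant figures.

For a continuous step input, C/C₀ ≈ ½·erfc((x−vt)/(2√(Dt))).
vt = 0.092 × 1300 = 119.6 m and 2√(Dt) = 2√(0.066 × 1300) = 18.53 m.
Argument (x−vt)/(2√(Dt)) = (110 − 119.6)/18.53 = -0.5181; ½·erfc(-0.5181) = 0.7681.
C = 24 × 0.7681 = 18.4 mg/L.

18.4 mg/L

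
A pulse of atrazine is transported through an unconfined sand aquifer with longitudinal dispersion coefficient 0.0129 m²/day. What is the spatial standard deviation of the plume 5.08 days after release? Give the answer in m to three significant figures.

Dispersive spreading gives a Gaussian with σ² = 2Dt; advection only shifts the center.
σ = √(2 × 0.0129 × 5.08) = 0.362 m.

0.362 m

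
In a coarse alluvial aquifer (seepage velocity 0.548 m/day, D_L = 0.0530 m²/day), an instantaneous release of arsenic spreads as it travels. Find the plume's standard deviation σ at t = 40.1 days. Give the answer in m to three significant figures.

Dispersive spreading gives a Gaussian with σ² = 2Dt; advection only shifts the center.
σ = √(2 × 0.0530 × 40.1) = 2.06 m.

2.06 m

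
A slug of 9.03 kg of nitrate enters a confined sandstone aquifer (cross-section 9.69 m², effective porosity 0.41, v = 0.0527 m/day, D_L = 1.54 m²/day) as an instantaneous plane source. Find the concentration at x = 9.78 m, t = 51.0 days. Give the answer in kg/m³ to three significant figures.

For an instantaneous plane source, C(x,t) = M/(n_e·A·√(4πDt)) · exp(−(x−vt)²/(4Dt)), with n_e·A the pore (flow) area.
Plume center vt = 0.0527 × 51.0 = 2.6877 m, so the well at 9.78 m is 7.0923 m downgradient of the peak.
√(4πDt) = 31.42 m, giving peak height M/(n_e·A·√(4πDt)) = 9.03/(0.41 × 9.69 × 31.42) = 0.07234 kg/m³.
(x−vt)²/(4Dt) = (7.0923)²/(4 × 1.54 × 51.0) = 0.1601; exp(−0.1601) = 0.8521.
C = 0.07234 × 0.8521 = 0.0616 kg/m³.

0.0616 kg/m³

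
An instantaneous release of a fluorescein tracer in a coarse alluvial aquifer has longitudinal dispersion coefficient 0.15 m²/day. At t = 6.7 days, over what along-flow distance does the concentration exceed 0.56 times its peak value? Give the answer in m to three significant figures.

3.05 m

The plume is Gaussian with σ = √(2Dt) = √(2 × 0.15 × 6.7) = 1.418 m.
C/C_peak = exp(−Δx²/(2σ²)) = 0.56 ⇒ Δx = σ·√(−2 ln 0.56) = 1.418 × 1.077 = 1.527 m.
Width = 2Δx = 3.05 m.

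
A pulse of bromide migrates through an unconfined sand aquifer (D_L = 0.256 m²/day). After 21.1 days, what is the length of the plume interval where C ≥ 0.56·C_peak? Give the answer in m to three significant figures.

The plume is Gaussian with σ = √(2Dt) = √(2 × 0.256 × 21.1) = 3.287 m.
C/C_peak = exp(−Δx²/(2σ²)) = 0.56 ⇒ Δx = σ·√(−2 ln 0.56) = 3.287 × 1.077 = 3.540 m.
Width = 2Δx = 7.08 m.

7.08 m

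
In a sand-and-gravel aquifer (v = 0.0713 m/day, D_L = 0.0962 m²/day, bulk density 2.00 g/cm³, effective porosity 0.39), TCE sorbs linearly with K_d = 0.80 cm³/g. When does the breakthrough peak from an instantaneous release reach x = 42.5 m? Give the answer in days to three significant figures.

2950 days

Retardation factor R = 1 + ρ_b·K_d/n = 1 + 2.00 × 0.80/0.39 = 5.103.
Sorption retards both mechanisms: v_R = v/R = 0.01397 m/day, D_R = D/R = 0.01885 m²/day.
Peak time from v_R²t² + 2D_R t − x² = 0: t = (√(D_R² + v_R²x²) − D_R)/v_R².
√(D_R² + v_R²x²) = √(0.01885² + 0.01397² × 42.5²) = 0.5940; v_R² = 0.0001952.
t = (0.5940 − 0.01885)/0.0001952 = 2950 days.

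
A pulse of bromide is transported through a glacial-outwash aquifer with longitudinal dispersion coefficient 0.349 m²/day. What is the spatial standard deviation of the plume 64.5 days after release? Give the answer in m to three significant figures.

6.71 m

Dispersive spreading gives a Gaussian with σ² = 2Dt; advection only shifts the center.
σ = √(2 × 0.349 × 64.5) = 6.71 m.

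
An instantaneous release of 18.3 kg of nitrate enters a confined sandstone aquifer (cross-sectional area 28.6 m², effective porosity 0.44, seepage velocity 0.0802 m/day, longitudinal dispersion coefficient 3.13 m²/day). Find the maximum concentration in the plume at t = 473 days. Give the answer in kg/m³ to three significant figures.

0.0107 kg/m³

The peak of an instantaneous 1D plume sits at x = vt; there the Gaussian factor is 1 and C_max = M/(n_e·A·√(4πDt)), where n_e·A is the pore area the mass is dissolved in.
√(4πDt) = √(4π × 3.13 × 473) = 136.4 m, so C_max = 18.3/(0.44 × 28.6 × 136.4) = 0.0107 kg/m³.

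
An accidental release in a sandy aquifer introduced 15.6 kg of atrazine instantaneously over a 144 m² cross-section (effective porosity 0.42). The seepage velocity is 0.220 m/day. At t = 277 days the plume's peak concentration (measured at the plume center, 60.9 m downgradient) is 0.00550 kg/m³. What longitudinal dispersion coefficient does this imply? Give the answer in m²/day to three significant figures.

0.632 m²/day

At the plume center C_max = M/(n_e·A·√(4πDt)), so D = M²/(4πt·(n_e·A·C_max)²).
n_e·A·C_max = 0.42 × 144 × 0.00550 = 0.3326 kg/m.
D = 15.6²/(4π × 277 × 0.3326²) = 0.632 m²/day.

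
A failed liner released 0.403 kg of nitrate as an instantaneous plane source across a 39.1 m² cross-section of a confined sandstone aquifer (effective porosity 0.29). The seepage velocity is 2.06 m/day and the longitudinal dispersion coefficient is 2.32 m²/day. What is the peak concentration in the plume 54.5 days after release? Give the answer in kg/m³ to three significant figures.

0.000892 kg/m³

The peak of an instantaneous 1D plume sits at x = vt; there the Gaussian factor is 1 and C_max = M/(n_e·A·√(4πDt)), where n_e·A is the pore area the mass is dissolved in.
√(4πDt) = √(4π × 2.32 × 54.5) = 39.86 m, so C_max = 0.403/(0.29 × 39.1 × 39.86) = 0.000892 kg/m³.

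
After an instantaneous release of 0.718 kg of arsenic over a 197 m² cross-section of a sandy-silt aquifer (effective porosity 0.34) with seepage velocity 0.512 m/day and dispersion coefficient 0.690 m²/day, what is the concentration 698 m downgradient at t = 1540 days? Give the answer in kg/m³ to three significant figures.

For an instantaneous plane source, C(x,t) = M/(n_e·A·√(4πDt)) · exp(−(x−vt)²/(4Dt)), with n_e·A the pore (flow) area.
Plume center vt = 0.512 × 1540 = 788.48 m, so the well at 698 m is 90.48 m upgradient of the peak.
√(4πDt) = 115.6 m, giving peak height M/(n_e·A·√(4πDt)) = 0.718/(0.34 × 197 × 115.6) = 9.273e-05 kg/m³.
(x−vt)²/(4Dt) = (-90.48)²/(4 × 0.690 × 1540) = 1.926; exp(−1.926) = 0.1457.
C = 9.273e-05 × 0.1457 = 1.35e-05 kg/m³.

1.35e-05 kg/m³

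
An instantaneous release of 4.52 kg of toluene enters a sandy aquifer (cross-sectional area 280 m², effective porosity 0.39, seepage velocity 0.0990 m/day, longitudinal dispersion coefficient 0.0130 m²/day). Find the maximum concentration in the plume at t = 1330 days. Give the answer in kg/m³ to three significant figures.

0.00281 kg/m³

The peak of an instantaneous 1D plume sits at x = vt; there the Gaussian factor is 1 and C_max = M/(n_e·A·√(4πDt)), where n_e·A is the pore area the mass is dissolved in.
√(4πDt) = √(4π × 0.0130 × 1330) = 14.74 m, so C_max = 4.52/(0.39 × 280 × 14.74) = 0.00281 kg/m³.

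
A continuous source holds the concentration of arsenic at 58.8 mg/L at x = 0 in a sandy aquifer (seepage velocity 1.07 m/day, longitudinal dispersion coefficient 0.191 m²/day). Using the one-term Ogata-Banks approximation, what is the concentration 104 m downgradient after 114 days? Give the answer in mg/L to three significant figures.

For a continuous step input, C/C₀ ≈ ½·erfc((x−vt)/(2√(Dt))).
vt = 1.07 × 114 = 121.98 m and 2√(Dt) = 2√(0.191 × 114) = 9.333 m.
Argument (x−vt)/(2√(Dt)) = (104 − 121.98)/9.333 = -1.926; ½·erfc(-1.926) = 0.9968.
C = 58.8 × 0.9968 = 58.6 mg/L.

58.6 mg/L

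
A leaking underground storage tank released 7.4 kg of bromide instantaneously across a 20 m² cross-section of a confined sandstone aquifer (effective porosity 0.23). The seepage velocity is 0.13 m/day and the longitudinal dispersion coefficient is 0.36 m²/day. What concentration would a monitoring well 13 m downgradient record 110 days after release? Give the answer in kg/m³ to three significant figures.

For an instantaneous plane source, C(x,t) = M/(n_e·A·√(4πDt)) · exp(−(x−vt)²/(4Dt)), with n_e·A the pore (flow) area.
Plume center vt = 0.13 × 110 = 14.3 m, so the well at 13 m is 1.3 m upgradient of the peak.
√(4πDt) = 22.31 m, giving peak height M/(n_e·A·√(4πDt)) = 7.4/(0.23 × 20 × 22.31) = 0.07211 kg/m³.
(x−vt)²/(4Dt) = (-1.3)²/(4 × 0.36 × 110) = 0.01067; exp(−0.01067) = 0.9894.
C = 0.07211 × 0.9894 = 0.0713 kg/m³.

0.0713 kg/m³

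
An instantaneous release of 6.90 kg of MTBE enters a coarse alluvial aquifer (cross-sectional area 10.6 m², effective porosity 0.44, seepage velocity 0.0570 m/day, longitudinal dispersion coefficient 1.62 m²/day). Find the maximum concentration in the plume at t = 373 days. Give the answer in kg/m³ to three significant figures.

0.0170 kg/m³

The peak of an instantaneous 1D plume sits at x = vt; there the Gaussian factor is 1 and C_max = M/(n_e·A·√(4πDt)), where n_e·A is the pore area the mass is dissolved in.
√(4πDt) = √(4π × 1.62 × 373) = 87.14 m, so C_max = 6.90/(0.44 × 10.6 × 87.14) = 0.0170 kg/m³.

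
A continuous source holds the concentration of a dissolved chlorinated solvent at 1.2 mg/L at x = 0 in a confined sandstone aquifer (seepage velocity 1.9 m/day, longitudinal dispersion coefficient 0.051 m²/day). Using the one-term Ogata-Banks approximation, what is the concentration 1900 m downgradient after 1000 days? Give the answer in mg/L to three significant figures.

0.600 mg/L

For a continuous step input, C/C₀ ≈ ½·erfc((x−vt)/(2√(Dt))).
vt = 1.9 × 1000 = 1900 m and 2√(Dt) = 2√(0.051 × 1000) = 14.28 m.
Argument (x−vt)/(2√(Dt)) = (1900 − 1900)/14.28 = 0; ½·erfc(0) = 0.5000.
C = 1.2 × 0.5000 = 0.600 mg/L.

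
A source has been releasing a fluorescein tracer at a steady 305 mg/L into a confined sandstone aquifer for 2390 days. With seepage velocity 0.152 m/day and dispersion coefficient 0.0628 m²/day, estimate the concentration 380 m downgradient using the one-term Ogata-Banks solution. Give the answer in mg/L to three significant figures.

51.0 mg/L

For a continuous step input, C/C₀ ≈ ½·erfc((x−vt)/(2√(Dt))).
vt = 0.152 × 2390 = 363.28 m and 2√(Dt) = 2√(0.0628 × 2390) = 24.50 m.
Argument (x−vt)/(2√(Dt)) = (380 − 363.28)/24.50 = 0.6824; ½·erfc(0.6824) = 0.1673.
C = 305 × 0.1673 = 51.0 mg/L.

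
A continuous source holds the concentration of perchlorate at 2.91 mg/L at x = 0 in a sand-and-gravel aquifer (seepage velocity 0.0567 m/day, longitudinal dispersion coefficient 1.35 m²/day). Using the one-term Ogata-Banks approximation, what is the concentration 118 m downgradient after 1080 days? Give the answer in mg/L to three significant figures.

0.427 mg/L

For a continuous step input, C/C₀ ≈ ½·erfc((x−vt)/(2√(Dt))).
vt = 0.0567 × 1080 = 61.236 m and 2√(Dt) = 2√(1.35 × 1080) = 76.37 m.
Argument (x−vt)/(2√(Dt)) = (118 − 61.236)/76.37 = 0.7433; ½·erfc(0.7433) = 0.1466.
C = 2.91 × 0.1466 = 0.427 mg/L.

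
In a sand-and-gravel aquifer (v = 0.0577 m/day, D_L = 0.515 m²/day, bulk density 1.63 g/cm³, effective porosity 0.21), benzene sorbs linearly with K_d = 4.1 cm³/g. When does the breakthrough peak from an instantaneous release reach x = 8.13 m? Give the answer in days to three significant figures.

Retardation factor R = 1 + ρ_b·K_d/n = 1 + 1.63 × 4.1/0.21 = 32.82.
Sorption retards both mechanisms: v_R = v/R = 0.001758 m/day, D_R = D/R = 0.01569 m²/day.
Peak time from v_R²t² + 2D_R t − x² = 0: t = (√(D_R² + v_R²x²) − D_R)/v_R².
√(D_R² + v_R²x²) = √(0.01569² + 0.001758² × 8.13²) = 0.02122; v_R² = 3.091e-06.
t = (0.02122 − 0.01569)/3.091e-06 = 1790 days.

1790 days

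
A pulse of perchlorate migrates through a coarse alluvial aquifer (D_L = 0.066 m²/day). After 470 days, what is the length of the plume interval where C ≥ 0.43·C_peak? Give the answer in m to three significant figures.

The plume is Gaussian with σ = √(2Dt) = √(2 × 0.066 × 470) = 7.877 m.
C/C_peak = exp(−Δx²/(2σ²)) = 0.43 ⇒ Δx = σ·√(−2 ln 0.43) = 7.877 × 1.299 = 10.23 m.
Width = 2Δx = 20.5 m.

20.5 m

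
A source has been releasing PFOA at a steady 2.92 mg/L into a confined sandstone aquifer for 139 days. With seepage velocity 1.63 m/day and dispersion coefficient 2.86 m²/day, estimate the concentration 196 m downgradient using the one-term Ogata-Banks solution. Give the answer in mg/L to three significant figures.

2.51 mg/L

For a continuous step input, C/C₀ ≈ ½·erfc((x−vt)/(2√(Dt))).
vt = 1.63 × 139 = 226.57 m and 2√(Dt) = 2√(2.86 × 139) = 39.88 m.
Argument (x−vt)/(2√(Dt)) = (196 − 226.57)/39.88 = -0.7665; ½·erfc(-0.7665) = 0.8608.
C = 2.92 × 0.8608 = 2.51 mg/L.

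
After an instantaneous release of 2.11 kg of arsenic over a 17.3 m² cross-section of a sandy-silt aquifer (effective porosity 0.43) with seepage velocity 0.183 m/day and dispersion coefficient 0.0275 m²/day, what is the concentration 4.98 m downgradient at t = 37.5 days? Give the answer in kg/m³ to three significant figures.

0.0334 kg/m³

For an instantaneous plane source, C(x,t) = M/(n_e·A·√(4πDt)) · exp(−(x−vt)²/(4Dt)), with n_e·A the pore (flow) area.
Plume center vt = 0.183 × 37.5 = 6.8625 m, so the well at 4.98 m is 1.8825 m upgradient of the peak.
√(4πDt) = 3.600 m, giving peak height M/(n_e·A·√(4πDt)) = 2.11/(0.43 × 17.3 × 3.600) = 0.07879 kg/m³.
(x−vt)²/(4Dt) = (-1.8825)²/(4 × 0.0275 × 37.5) = 0.8591; exp(−0.8591) = 0.4235.
C = 0.07879 × 0.4235 = 0.0334 kg/m³.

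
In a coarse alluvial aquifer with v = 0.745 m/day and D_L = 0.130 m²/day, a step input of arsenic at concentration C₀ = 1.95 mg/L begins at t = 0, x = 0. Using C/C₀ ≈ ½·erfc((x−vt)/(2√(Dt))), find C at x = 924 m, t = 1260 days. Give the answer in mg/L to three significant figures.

1.54 mg/L

For a continuous step input, C/C₀ ≈ ½·erfc((x−vt)/(2√(Dt))).
vt = 0.745 × 1260 = 938.7 m and 2√(Dt) = 2√(0.130 × 1260) = 25.60 m.
Argument (x−vt)/(2√(Dt)) = (924 − 938.7)/25.60 = -0.5742; ½·erfc(-0.5742) = 0.7916.
C = 1.95 × 0.7916 = 1.54 mg/L.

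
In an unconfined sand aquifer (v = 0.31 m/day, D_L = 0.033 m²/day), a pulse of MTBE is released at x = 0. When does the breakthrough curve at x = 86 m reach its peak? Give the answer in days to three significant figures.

For the 1D instantaneous-source solution, setting ∂C/∂t = 0 at fixed x gives v²t² + 2Dt − x² = 0, so t = (√(D² + v²x²) − D)/v².
√(D² + v²x²) = √(0.033² + 0.31² × 86²) = 26.66; v² = 0.0961.
t = (26.66 − 0.033)/0.0961 = 277 days (vs. the pure-advection estimate x/v = 277 d).

277 days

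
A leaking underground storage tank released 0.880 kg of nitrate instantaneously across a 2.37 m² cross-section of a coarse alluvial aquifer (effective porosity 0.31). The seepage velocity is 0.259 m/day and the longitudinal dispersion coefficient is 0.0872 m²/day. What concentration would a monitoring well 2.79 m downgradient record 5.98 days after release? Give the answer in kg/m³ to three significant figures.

For an instantaneous plane source, C(x,t) = M/(n_e·A·√(4πDt)) · exp(−(x−vt)²/(4Dt)), with n_e·A the pore (flow) area.
Plume center vt = 0.259 × 5.98 = 1.54882 m, so the well at 2.79 m is 1.24118 m downgradient of the peak.
√(4πDt) = 2.560 m, giving peak height M/(n_e·A·√(4πDt)) = 0.880/(0.31 × 2.37 × 2.560) = 0.4679 kg/m³.
(x−vt)²/(4Dt) = (1.24118)²/(4 × 0.0872 × 5.98) = 0.7386; exp(−0.7386) = 0.4778.
C = 0.4679 × 0.4778 = 0.224 kg/m³.

0.224 kg/m³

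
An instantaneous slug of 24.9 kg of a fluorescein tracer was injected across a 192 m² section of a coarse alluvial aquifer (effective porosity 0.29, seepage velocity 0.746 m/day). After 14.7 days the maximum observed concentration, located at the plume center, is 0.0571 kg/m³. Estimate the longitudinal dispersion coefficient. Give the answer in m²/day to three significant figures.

At the plume center C_max = M/(n_e·A·√(4πDt)), so D = M²/(4πt·(n_e·A·C_max)²).
n_e·A·C_max = 0.29 × 192 × 0.0571 = 3.179 kg/m.
D = 24.9²/(4π × 14.7 × 3.179²) = 0.332 m²/day.

0.332 m²/day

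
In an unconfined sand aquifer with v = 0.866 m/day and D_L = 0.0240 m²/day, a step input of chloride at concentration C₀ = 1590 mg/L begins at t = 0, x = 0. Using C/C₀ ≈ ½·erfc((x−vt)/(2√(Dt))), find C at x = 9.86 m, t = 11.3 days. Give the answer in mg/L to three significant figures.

For a continuous step input, C/C₀ ≈ ½·erfc((x−vt)/(2√(Dt))).
vt = 0.866 × 11.3 = 9.7858 m and 2√(Dt) = 2√(0.0240 × 11.3) = 1.042 m.
Argument (x−vt)/(2√(Dt)) = (9.86 − 9.7858)/1.042 = 0.07121; ½·erfc(0.07121) = 0.4599.
C = 1590 × 0.4599 = 731 mg/L.

731 mg/L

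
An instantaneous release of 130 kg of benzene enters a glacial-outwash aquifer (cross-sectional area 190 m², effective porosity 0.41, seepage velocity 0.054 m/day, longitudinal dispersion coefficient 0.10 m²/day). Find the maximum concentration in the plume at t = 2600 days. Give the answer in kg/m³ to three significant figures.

The peak of an instantaneous 1D plume sits at x = vt; there the Gaussian factor is 1 and C_max = M/(n_e·A·√(4πDt)), where n_e·A is the pore area the mass is dissolved in.
√(4πDt) = √(4π × 0.10 × 2600) = 57.16 m, so C_max = 130/(0.41 × 190 × 57.16) = 0.0292 kg/m³.

0.0292 kg/m³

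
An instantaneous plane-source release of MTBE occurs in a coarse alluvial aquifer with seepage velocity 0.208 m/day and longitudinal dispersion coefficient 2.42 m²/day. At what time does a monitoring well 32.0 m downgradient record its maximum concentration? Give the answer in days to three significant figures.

For the 1D instantaneous-source solution, setting ∂C/∂t = 0 at fixed x gives v²t² + 2Dt − x² = 0, so t = (√(D² + v²x²) − D)/v².
√(D² + v²x²) = √(2.42² + 0.208² × 32.0²) = 7.082; v² = 0.043264.
t = (7.082 − 2.42)/0.043264 = 108 days (vs. the pure-advection estimate x/v = 154 d).

108 days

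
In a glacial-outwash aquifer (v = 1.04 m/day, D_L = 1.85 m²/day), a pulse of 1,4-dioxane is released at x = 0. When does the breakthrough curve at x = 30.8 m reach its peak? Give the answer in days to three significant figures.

For the 1D instantaneous-source solution, setting ∂C/∂t = 0 at fixed x gives v²t² + 2Dt − x² = 0, so t = (√(D² + v²x²) − D)/v².
√(D² + v²x²) = √(1.85² + 1.04² × 30.8²) = 32.09; v² = 1.0816.
t = (32.09 − 1.85)/1.0816 = 28.0 days (vs. the pure-advection estimate x/v = 29.6 d).

28.0 days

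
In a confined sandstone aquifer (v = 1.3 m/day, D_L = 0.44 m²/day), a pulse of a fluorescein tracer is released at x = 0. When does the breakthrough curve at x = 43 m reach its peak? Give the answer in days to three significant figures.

32.8 days

For the 1D instantaneous-source solution, setting ∂C/∂t = 0 at fixed x gives v²t² + 2Dt − x² = 0, so t = (√(D² + v²x²) − D)/v².
√(D² + v²x²) = √(0.44² + 1.3² × 43²) = 55.90; v² = 1.69.
t = (55.90 − 0.44)/1.69 = 32.8 days (vs. the pure-advection estimate x/v = 33.1 d).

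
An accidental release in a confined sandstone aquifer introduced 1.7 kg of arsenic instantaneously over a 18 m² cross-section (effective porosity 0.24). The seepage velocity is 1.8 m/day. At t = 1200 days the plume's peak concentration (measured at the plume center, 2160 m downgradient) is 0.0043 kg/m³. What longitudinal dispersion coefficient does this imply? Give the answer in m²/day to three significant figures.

At the plume center C_max = M/(n_e·A·√(4πDt)), so D = M²/(4πt·(n_e·A·C_max)²).
n_e·A·C_max = 0.24 × 18 × 0.0043 = 0.01858 kg/m.
D = 1.7²/(4π × 1200 × 0.01858²) = 0.555 m²/day.

0.555 m²/day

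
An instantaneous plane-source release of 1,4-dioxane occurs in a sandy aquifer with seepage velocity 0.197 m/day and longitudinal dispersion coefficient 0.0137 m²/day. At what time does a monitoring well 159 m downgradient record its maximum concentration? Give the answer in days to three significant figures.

For the 1D instantaneous-source solution, setting ∂C/∂t = 0 at fixed x gives v²t² + 2Dt − x² = 0, so t = (√(D² + v²x²) − D)/v².
√(D² + v²x²) = √(0.0137² + 0.197² × 159²) = 31.32; v² = 0.038809.
t = (31.32 − 0.0137)/0.038809 = 807 days (vs. the pure-advection estimate x/v = 807 d).

807 days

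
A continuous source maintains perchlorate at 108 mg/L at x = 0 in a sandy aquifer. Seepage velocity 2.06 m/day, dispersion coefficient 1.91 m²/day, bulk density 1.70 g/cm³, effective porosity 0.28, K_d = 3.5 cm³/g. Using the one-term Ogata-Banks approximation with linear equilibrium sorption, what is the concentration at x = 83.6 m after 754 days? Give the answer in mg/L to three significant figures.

12.2 mg/L

Retardation factor R = 1 + ρ_b·K_d/n = 1 + 1.70 × 3.5/0.28 = 22.25.
Sorption retards both mechanisms: v_R = v/R = 0.09258 m/day, D_R = D/R = 0.08584 m²/day.
v_R·t = 0.09258 × 754 = 69.80532 m; 2√(D_R t) = 16.09 m; argument = (83.6 − 69.80532)/16.09 = 0.8573.
C = C₀ × ½·erfc(0.8573) = 108 × 0.1127 = 12.2 mg/L.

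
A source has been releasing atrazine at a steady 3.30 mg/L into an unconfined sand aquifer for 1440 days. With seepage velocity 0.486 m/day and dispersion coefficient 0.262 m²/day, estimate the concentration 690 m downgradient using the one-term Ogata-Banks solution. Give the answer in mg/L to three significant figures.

For a continuous step input, C/C₀ ≈ ½·erfc((x−vt)/(2√(Dt))).
vt = 0.486 × 1440 = 699.84 m and 2√(Dt) = 2√(0.262 × 1440) = 38.85 m.
Argument (x−vt)/(2√(Dt)) = (690 − 699.84)/38.85 = -0.2533; ½·erfc(-0.2533) = 0.6399.
C = 3.30 × 0.6399 = 2.11 mg/L.

2.11 mg/L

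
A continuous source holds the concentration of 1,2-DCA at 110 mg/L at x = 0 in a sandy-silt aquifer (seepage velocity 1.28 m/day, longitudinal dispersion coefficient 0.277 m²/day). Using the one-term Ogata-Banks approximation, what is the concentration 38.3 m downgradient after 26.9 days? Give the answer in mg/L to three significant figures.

For a continuous step input, C/C₀ ≈ ½·erfc((x−vt)/(2√(Dt))).
vt = 1.28 × 26.9 = 34.432 m and 2√(Dt) = 2√(0.277 × 26.9) = 5.459 m.
Argument (x−vt)/(2√(Dt)) = (38.3 − 34.432)/5.459 = 0.7086; ½·erfc(0.7086) = 0.1581.
C = 110 × 0.1581 = 17.4 mg/L.

17.4 mg/L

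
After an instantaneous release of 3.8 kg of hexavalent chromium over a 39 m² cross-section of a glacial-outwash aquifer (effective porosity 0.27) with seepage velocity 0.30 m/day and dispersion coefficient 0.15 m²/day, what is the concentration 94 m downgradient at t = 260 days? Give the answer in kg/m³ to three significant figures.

For an instantaneous plane source, C(x,t) = M/(n_e·A·√(4πDt)) · exp(−(x−vt)²/(4Dt)), with n_e·A the pore (flow) area.
Plume center vt = 0.30 × 260 = 78 m, so the well at 94 m is 16 m downgradient of the peak.
√(4πDt) = 22.14 m, giving peak height M/(n_e·A·√(4πDt)) = 3.8/(0.27 × 39 × 22.14) = 0.01630 kg/m³.
(x−vt)²/(4Dt) = (16)²/(4 × 0.15 × 260) = 1.641; exp(−1.641) = 0.1938.
C = 0.01630 × 0.1938 = 0.00316 kg/m³.

0.00316 kg/m³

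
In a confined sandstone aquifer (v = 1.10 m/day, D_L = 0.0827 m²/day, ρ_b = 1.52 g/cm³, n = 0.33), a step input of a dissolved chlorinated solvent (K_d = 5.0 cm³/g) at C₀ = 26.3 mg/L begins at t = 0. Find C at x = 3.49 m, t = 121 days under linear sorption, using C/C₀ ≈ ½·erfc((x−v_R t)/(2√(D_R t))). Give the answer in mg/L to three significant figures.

Retardation factor R = 1 + ρ_b·K_d/n = 1 + 1.52 × 5.0/0.33 = 24.03.
Sorption retards both mechanisms: v_R = v/R = 0.04578 m/day, D_R = D/R = 0.003442 m²/day.
v_R·t = 0.04578 × 121 = 5.53938 m; 2√(D_R t) = 1.291 m; argument = (3.49 − 5.53938)/1.291 = -1.587.
C = C₀ × ½·erfc(-1.587) = 26.3 × 0.9876 = 26.0 mg/L.

26.0 mg/L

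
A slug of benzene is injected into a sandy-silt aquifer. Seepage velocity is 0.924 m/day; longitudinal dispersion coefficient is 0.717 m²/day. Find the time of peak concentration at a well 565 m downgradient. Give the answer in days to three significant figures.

For the 1D instantaneous-source solution, setting ∂C/∂t = 0 at fixed x gives v²t² + 2Dt − x² = 0, so t = (√(D² + v²x²) − D)/v².
√(D² + v²x²) = √(0.717² + 0.924² × 565²) = 522.1; v² = 0.853776.
t = (522.1 − 0.717)/0.853776 = 611 days (vs. the pure-advection estimate x/v = 611 d).

611 days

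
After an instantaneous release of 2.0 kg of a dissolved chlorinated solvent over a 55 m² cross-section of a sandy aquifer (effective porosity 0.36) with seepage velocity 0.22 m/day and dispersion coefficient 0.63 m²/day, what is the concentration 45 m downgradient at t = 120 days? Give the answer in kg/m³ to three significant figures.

For an instantaneous plane source, C(x,t) = M/(n_e·A·√(4πDt)) · exp(−(x−vt)²/(4Dt)), with n_e·A the pore (flow) area.
Plume center vt = 0.22 × 120 = 26.4 m, so the well at 45 m is 18.6 m downgradient of the peak.
√(4πDt) = 30.82 m, giving peak height M/(n_e·A·√(4πDt)) = 2.0/(0.36 × 55 × 30.82) = 0.003277 kg/m³.
(x−vt)²/(4Dt) = (18.6)²/(4 × 0.63 × 120) = 1.144; exp(−1.144) = 0.3185.
C = 0.003277 × 0.3185 = 0.00104 kg/m³.

0.00104 kg/m³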